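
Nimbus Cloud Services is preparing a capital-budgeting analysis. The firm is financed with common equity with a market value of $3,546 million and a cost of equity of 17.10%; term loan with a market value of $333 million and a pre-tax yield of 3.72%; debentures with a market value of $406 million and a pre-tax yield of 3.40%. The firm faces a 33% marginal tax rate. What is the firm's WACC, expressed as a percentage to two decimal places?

14.56%

Total capital V = 3546 + 333 + 406 = 4285.
Equity: weight = 3546/4285 = 0.8275; cost = 17.1%.
Term loan: weight = 333/4285 = 0.0777; after-tax cost = 3.72% × (1 − 33%) = 2.4924%.
Debentures: weight = 406/4285 = 0.0947; after-tax cost = 3.4% × (1 − 33%) = 2.2780%.
WACC = 0.8275 × 17.1000% + 0.0777 × 2.4924% + 0.0947 × 2.2780% = 14.5604%.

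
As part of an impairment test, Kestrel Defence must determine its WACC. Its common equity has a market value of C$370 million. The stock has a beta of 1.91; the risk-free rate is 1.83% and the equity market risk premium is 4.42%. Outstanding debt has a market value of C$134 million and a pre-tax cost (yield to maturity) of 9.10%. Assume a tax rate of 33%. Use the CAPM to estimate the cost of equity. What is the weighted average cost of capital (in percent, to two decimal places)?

Cost of equity via CAPM: Re = 1.83% + 1.91 × 4.42% = 10.2722%.
Total capital V = 370 + 134 = 504.
Equity: weight = 370/504 = 0.7341; cost = 10.2722%.
Debt: weight = 134/504 = 0.2659; after-tax cost = 9.1% × (1 − 33%) = 6.0970%.
WACC = 0.7341 × 10.2722% + 0.2659 × 6.0970% = 9.1621%.

9.16%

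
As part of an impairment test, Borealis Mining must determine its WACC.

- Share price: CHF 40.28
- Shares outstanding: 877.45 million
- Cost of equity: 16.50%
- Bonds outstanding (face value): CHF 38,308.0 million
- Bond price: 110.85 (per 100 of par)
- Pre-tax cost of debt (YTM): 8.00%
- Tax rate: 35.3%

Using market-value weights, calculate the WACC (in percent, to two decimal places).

10.32%

Market value of equity E = 40.28 × 877.45m = 35343.686m. Market value of debt D = 38308m × 110.85/100 = 42464.418m.
Total capital V = 35343.686 + 42464.418 = 77808.104.
Equity: weight = 35343.686/77808.104 = 0.4542; cost = 16.5%.
Bonds outstanding: weight = 42464.418/77808.104 = 0.5458; after-tax cost = 8% × (1 − 35.3%) = 5.1760%.
WACC = 0.4542 × 16.5000% + 0.5458 × 5.1760% = 10.3198%.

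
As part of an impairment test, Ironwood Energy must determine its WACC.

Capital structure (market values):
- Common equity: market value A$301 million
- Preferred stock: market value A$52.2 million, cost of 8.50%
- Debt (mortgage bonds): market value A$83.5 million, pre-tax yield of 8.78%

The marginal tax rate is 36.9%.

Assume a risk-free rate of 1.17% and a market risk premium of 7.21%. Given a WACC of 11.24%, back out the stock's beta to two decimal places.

1.68

Total capital V = 301 + 52.2 + 83.5 = 436.7.
Equity weight = 301/436.7 = 0.6893.
Preferred weight = 52.2/436.7 = 0.1195.
Mortgage bonds weight = 83.5/436.7 = 0.1912.
Debt contribution = 0.1912 × 8.78% × (1 − 36.9%) = 1.0593%.
Preferred contribution = 0.1195 × 8.5% = 1.0160%.
Required equity contribution = 11.24% − 2.0753% = 9.1647%  ⇒  Re = 13.2964%.
CAPM: 13.2964% = 1.17% + β × 7.21%  ⇒  β = 1.6819.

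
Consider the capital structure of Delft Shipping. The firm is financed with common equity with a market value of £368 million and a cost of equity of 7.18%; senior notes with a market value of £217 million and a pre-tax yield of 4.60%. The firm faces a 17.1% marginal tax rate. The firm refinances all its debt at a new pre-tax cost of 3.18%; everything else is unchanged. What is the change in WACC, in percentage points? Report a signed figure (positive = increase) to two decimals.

-0.44 pp

Current WACC:
Total capital V = 368 + 217 = 585.
Equity: weight = 368/585 = 0.6291; cost = 7.18%.
Senior notes: weight = 217/585 = 0.3709; after-tax cost = 4.6% × (1 − 17.1%) = 3.8134%.
WACC = 0.6291 × 7.1800% + 0.3709 × 3.8134% = 5.9312%.
After the change:
Total capital V = 368 + 217 = 585.
Equity: weight = 368/585 = 0.6291; cost = 7.18%.
Senior notes: weight = 217/585 = 0.3709; after-tax cost = 3.18% × (1 − 17.1%) = 2.6362%.
WACC = 0.6291 × 7.1800% + 0.3709 × 2.6362% = 5.4945%.
Change in WACC = 5.4945% − 5.9312% = -0.4367 pp.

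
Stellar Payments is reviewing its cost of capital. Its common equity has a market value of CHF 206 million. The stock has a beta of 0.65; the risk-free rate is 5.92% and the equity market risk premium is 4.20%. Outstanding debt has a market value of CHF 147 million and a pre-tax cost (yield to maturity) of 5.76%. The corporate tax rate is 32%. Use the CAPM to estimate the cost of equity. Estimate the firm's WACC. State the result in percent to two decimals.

Cost of equity via CAPM: Re = 5.92% + 0.65 × 4.2% = 8.6500%.
Total capital V = 206 + 147 = 353.
Equity: weight = 206/353 = 0.5836; cost = 8.65%.
Debt: weight = 147/353 = 0.4164; after-tax cost = 5.76% × (1 − 32%) = 3.9168%.
WACC = 0.5836 × 8.6500% + 0.4164 × 3.9168% = 6.6790%.

6.68%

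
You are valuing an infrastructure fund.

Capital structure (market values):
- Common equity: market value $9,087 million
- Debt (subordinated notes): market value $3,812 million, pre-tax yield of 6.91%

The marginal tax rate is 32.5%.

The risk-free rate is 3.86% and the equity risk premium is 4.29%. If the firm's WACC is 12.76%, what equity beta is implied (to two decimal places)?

2.87

Total capital V = 9087 + 3812 = 12899.
Equity weight = 9087/12899 = 0.7045.
Subordinated notes weight = 3812/12899 = 0.2955.
Debt contribution = 0.2955 × 6.91% × (1 − 32.5%) = 1.3784%.
Required equity contribution = 12.76% − 1.3784% = 11.3816%  ⇒  Re = 16.1562%.
CAPM: 16.1562% = 3.86% + β × 4.29%  ⇒  β = 2.8662.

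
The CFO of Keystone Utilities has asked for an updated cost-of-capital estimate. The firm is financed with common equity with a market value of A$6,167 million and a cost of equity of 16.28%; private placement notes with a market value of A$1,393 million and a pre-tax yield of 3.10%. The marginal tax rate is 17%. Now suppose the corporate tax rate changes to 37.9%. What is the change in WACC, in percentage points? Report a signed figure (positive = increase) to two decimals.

-0.12 pp

Current WACC:
Total capital V = 6167 + 1393 = 7560.
Equity: weight = 6167/7560 = 0.8157; cost = 16.28%.
Private placement notes: weight = 1393/7560 = 0.1843; after-tax cost = 3.1% × (1 − 17%) = 2.5730%.
WACC = 0.8157 × 16.2800% + 0.1843 × 2.5730% = 13.7544%.
After the change:
Total capital V = 6167 + 1393 = 7560.
Equity: weight = 6167/7560 = 0.8157; cost = 16.28%.
Private placement notes: weight = 1393/7560 = 0.1843; after-tax cost = 3.1% × (1 − 37.9%) = 1.9251%.
WACC = 0.8157 × 16.2800% + 0.1843 × 1.9251% = 13.6350%.
Change in WACC = 13.6350% − 13.7544% = -0.1194 pp.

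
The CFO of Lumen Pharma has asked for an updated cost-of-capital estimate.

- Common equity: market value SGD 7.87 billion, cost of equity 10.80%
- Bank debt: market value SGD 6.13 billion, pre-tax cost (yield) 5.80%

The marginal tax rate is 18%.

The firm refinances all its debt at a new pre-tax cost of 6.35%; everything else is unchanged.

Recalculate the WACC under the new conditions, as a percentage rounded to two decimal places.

After the change:
Total capital V = 7.87 + 6.13 = 14.
Equity: weight = 7.87/14 = 0.5621; cost = 10.8%.
Bank debt: weight = 6.13/14 = 0.4379; after-tax cost = 6.35% × (1 − 18%) = 5.2070%.
WACC = 0.5621 × 10.8000% + 0.4379 × 5.2070% = 8.3511%.

8.35%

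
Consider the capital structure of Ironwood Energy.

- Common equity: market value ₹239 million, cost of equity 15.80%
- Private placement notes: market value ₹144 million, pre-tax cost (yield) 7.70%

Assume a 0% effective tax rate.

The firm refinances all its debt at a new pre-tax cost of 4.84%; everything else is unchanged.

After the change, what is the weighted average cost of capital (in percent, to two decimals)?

11.68%

After the change:
Total capital V = 239 + 144 = 383.
Equity: weight = 239/383 = 0.6240; cost = 15.8%.
Private placement notes: weight = 144/383 = 0.3760; after-tax cost = 4.84% × (1 − 0%) = 4.8400%.
WACC = 0.6240 × 15.8000% + 0.3760 × 4.8400% = 11.6793%.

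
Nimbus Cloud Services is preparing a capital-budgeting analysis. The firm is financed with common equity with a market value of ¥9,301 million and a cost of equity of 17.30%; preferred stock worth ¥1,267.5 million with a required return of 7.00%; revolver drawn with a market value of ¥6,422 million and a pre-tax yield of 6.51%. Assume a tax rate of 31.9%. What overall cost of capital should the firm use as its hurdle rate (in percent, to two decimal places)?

Total capital V = 9301 + 1267.5 + 6422 = 16990.5.
Equity: weight = 9301/16990.5 = 0.5474; cost = 17.3%.
Preferred: weight = 1267.5/16990.5 = 0.0746; cost = 7%.
Revolver drawn: weight = 6422/16990.5 = 0.3780; after-tax cost = 6.51% × (1 − 31.9%) = 4.4333%.
WACC = 0.5474 × 17.3000% + 0.0746 × 7.0000% + 0.3780 × 4.4333% = 11.6683%.

11.67%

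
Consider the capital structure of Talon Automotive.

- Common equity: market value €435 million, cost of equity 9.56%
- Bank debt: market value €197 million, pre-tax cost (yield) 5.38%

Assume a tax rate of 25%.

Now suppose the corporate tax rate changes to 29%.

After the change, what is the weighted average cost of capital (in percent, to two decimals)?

After the change:
Total capital V = 435 + 197 = 632.
Equity: weight = 435/632 = 0.6883; cost = 9.56%.
Bank debt: weight = 197/632 = 0.3117; after-tax cost = 5.38% × (1 − 29%) = 3.8198%.
WACC = 0.6883 × 9.5600% + 0.3117 × 3.8198% = 7.7707%.

7.77%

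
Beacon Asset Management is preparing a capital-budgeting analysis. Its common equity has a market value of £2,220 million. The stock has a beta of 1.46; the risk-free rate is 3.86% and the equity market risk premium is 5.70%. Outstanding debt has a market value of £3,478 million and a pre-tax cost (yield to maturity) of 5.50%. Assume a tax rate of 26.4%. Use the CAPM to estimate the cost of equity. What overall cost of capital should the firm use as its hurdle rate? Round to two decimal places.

7.22%

Cost of equity via CAPM: Re = 3.86% + 1.46 × 5.7% = 12.1820%.
Total capital V = 2220 + 3478 = 5698.
Equity: weight = 2220/5698 = 0.3896; cost = 12.182%.
Debt: weight = 3478/5698 = 0.6104; after-tax cost = 5.5% × (1 − 26.4%) = 4.0480%.
WACC = 0.3896 × 12.1820% + 0.6104 × 4.0480% = 7.2171%.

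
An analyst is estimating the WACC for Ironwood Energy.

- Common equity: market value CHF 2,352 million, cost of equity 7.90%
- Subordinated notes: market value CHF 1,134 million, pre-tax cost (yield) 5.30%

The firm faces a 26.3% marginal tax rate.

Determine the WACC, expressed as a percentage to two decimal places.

Total capital V = 2352 + 1134 = 3486.
Equity: weight = 2352/3486 = 0.6747; cost = 7.9%.
Subordinated notes: weight = 1134/3486 = 0.3253; after-tax cost = 5.3% × (1 − 26.3%) = 3.9061%.
WACC = 0.6747 × 7.9000% + 0.3253 × 3.9061% = 6.6008%.

6.60%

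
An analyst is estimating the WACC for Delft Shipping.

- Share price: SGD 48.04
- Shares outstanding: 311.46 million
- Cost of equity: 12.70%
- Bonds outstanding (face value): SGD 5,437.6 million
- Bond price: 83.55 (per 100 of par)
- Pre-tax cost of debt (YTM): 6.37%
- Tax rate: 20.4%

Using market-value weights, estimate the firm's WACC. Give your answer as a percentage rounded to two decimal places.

Market value of equity E = 48.04 × 311.46m = 14962.5384m. Market value of debt D = 5437.6m × 83.55/100 = 4543.1148m.
Total capital V = 14962.5384 + 4543.1148 = 19505.6532.
Equity: weight = 14962.5384/19505.6532 = 0.7671; cost = 12.7%.
Bonds outstanding: weight = 4543.1148/19505.6532 = 0.2329; after-tax cost = 6.37% × (1 − 20.4%) = 5.0705%.
WACC = 0.7671 × 12.7000% + 0.2329 × 5.0705% = 10.9230%.

10.92%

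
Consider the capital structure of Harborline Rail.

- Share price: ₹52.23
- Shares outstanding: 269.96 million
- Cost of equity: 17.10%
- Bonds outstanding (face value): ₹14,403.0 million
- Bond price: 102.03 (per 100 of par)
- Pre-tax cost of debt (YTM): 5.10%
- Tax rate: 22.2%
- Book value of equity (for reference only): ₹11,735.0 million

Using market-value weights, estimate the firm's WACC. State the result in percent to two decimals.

10.40%

Market value of equity E = 52.23 × 269.96m = 14100.0108m. Market value of debt D = 14403m × 102.03/100 = 14695.3809m.
Total capital V = 14100.0108 + 14695.3809 = 28795.3917.
Equity: weight = 14100.0108/28795.3917 = 0.4897; cost = 17.1%.
Bonds outstanding: weight = 14695.3809/28795.3917 = 0.5103; after-tax cost = 5.1% × (1 − 22.2%) = 3.9678%.
WACC = 0.4897 × 17.1000% + 0.5103 × 3.9678% = 10.3981%.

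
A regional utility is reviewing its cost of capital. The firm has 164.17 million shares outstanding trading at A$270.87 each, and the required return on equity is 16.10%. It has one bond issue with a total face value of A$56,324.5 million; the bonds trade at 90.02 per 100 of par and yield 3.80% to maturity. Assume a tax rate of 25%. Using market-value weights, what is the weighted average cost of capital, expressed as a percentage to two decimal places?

9.04%

Market value of equity E = 270.87 × 164.17m = 44468.7279m. Market value of debt D = 56324.5m × 90.02/100 = 50703.3149m.
Total capital V = 44468.7279 + 50703.3149 = 95172.0428.
Equity: weight = 44468.7279/95172.0428 = 0.4672; cost = 16.1%.
Bonds outstanding: weight = 50703.3149/95172.0428 = 0.5328; after-tax cost = 3.8% × (1 − 25%) = 2.8500%.
WACC = 0.4672 × 16.1000% + 0.5328 × 2.8500% = 9.0410%.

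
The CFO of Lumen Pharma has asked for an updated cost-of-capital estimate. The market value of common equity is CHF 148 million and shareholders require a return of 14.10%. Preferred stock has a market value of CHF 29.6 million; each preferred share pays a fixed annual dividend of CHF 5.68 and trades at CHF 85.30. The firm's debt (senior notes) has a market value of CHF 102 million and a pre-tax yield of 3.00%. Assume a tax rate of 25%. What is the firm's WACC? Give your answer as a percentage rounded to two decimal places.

Cost of preferred: Rp = 5.68 / 85.3 = 6.6589%.
Total capital V = 148 + 29.6 + 102 = 279.6.
Equity: weight = 148/279.6 = 0.5293; cost = 14.1%.
Preferred: weight = 29.6/279.6 = 0.1059; cost = 6.6589%.
Senior notes: weight = 102/279.6 = 0.3648; after-tax cost = 3% × (1 − 25%) = 2.2500%.
WACC = 0.5293 × 14.1000% + 0.1059 × 6.6589% + 0.3648 × 2.2500% = 8.9893%.

8.99%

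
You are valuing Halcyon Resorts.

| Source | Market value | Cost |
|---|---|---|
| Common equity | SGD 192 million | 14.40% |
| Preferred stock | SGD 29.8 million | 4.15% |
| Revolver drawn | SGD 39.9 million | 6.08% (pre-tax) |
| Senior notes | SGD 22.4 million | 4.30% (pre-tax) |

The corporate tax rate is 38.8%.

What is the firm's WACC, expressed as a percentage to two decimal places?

Total capital V = 192 + 29.8 + 39.9 + 22.4 = 284.1.
Equity: weight = 192/284.1 = 0.6758; cost = 14.4%.
Preferred: weight = 29.8/284.1 = 0.1049; cost = 4.15%.
Revolver drawn: weight = 39.9/284.1 = 0.1404; after-tax cost = 6.08% × (1 − 38.8%) = 3.7210%.
Senior notes: weight = 22.4/284.1 = 0.0788; after-tax cost = 4.3% × (1 − 38.8%) = 2.6316%.
WACC = 0.6758 × 14.4000% + 0.1049 × 4.1500% + 0.1404 × 3.7210% + 0.0788 × 2.6316% = 10.8972%.

10.90%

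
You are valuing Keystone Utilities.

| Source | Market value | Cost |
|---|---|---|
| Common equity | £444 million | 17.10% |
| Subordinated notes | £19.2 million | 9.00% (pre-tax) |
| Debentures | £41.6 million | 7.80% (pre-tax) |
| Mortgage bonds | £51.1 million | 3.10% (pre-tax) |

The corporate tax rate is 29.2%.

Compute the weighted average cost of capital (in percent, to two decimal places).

14.49%

Total capital V = 444 + 19.2 + 41.6 + 51.1 = 555.9.
Equity: weight = 444/555.9 = 0.7987; cost = 17.1%.
Subordinated notes: weight = 19.2/555.9 = 0.0345; after-tax cost = 9% × (1 − 29.2%) = 6.3720%.
Debentures: weight = 41.6/555.9 = 0.0748; after-tax cost = 7.8% × (1 − 29.2%) = 5.5224%.
Mortgage bonds: weight = 51.1/555.9 = 0.0919; after-tax cost = 3.1% × (1 − 29.2%) = 2.1948%.
WACC = 0.7987 × 17.1000% + 0.0345 × 6.3720% + 0.0748 × 5.5224% + 0.0919 × 2.1948% = 14.4929%.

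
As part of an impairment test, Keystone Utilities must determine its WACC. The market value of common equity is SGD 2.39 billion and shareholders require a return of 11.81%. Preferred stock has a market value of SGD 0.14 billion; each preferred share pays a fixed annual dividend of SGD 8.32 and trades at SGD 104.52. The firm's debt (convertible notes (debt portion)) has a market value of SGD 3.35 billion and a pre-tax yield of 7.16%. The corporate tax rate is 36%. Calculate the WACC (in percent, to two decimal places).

7.60%

Cost of preferred: Rp = 8.32 / 104.52 = 7.9602%.
Total capital V = 2.39 + 0.14 + 3.35 = 5.88.
Equity: weight = 2.39/5.88 = 0.4065; cost = 11.81%.
Preferred: weight = 0.14/5.88 = 0.0238; cost = 7.9602%.
Convertible notes (debt portion): weight = 3.35/5.88 = 0.5697; after-tax cost = 7.16% × (1 − 36%) = 4.5824%.
WACC = 0.4065 × 11.8100% + 0.0238 × 7.9602% + 0.5697 × 4.5824% = 7.6006%.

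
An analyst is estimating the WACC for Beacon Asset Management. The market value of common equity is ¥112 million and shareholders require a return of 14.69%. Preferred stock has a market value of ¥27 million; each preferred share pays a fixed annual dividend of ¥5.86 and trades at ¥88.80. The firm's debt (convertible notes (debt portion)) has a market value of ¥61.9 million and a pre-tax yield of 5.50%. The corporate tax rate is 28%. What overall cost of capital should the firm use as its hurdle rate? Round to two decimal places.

10.30%

Cost of preferred: Rp = 5.86 / 88.8 = 6.5991%.
Total capital V = 112 + 27 + 61.9 = 200.9.
Equity: weight = 112/200.9 = 0.5575; cost = 14.69%.
Preferred: weight = 27/200.9 = 0.1344; cost = 6.5991%.
Convertible notes (debt portion): weight = 61.9/200.9 = 0.3081; after-tax cost = 5.5% × (1 − 28%) = 3.9600%.
WACC = 0.5575 × 14.6900% + 0.1344 × 6.5991% + 0.3081 × 3.9600% = 10.2966%.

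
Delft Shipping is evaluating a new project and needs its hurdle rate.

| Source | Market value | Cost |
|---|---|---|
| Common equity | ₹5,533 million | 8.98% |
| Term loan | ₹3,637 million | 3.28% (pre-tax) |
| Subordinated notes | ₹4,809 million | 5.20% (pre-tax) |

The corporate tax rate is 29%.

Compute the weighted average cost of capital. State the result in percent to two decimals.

5.43%

Total capital V = 5533 + 3637 + 4809 = 13979.
Equity: weight = 5533/13979 = 0.3958; cost = 8.98%.
Term loan: weight = 3637/13979 = 0.2602; after-tax cost = 3.28% × (1 − 29%) = 2.3288%.
Subordinated notes: weight = 4809/13979 = 0.3440; after-tax cost = 5.2% × (1 − 29%) = 3.6920%.
WACC = 0.3958 × 8.9800% + 0.2602 × 2.3288% + 0.3440 × 3.6920% = 5.4304%.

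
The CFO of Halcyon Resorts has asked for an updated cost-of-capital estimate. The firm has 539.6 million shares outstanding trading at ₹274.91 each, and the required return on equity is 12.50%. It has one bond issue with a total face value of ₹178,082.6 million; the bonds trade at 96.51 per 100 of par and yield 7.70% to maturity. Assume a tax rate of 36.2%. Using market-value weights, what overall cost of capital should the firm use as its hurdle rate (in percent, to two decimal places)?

8.43%

Market value of equity E = 274.91 × 539.6m = 148341.436m. Market value of debt D = 178082.6m × 96.51/100 = 171867.51726m.
Total capital V = 148341.436 + 171867.51726 = 320208.95326.
Equity: weight = 148341.436/320208.95326 = 0.4633; cost = 12.5%.
Bonds outstanding: weight = 171867.51726/320208.95326 = 0.5367; after-tax cost = 7.7% × (1 − 36.2%) = 4.9126%.
WACC = 0.4633 × 12.5000% + 0.5367 × 4.9126% = 8.4276%.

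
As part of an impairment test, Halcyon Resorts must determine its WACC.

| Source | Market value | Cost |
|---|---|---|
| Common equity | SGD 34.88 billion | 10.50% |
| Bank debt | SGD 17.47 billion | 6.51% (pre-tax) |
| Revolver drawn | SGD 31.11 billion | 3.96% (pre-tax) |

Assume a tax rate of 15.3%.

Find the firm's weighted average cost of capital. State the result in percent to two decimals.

6.79%

Total capital V = 34.88 + 17.47 + 31.11 = 83.46.
Equity: weight = 34.88/83.46 = 0.4179; cost = 10.5%.
Bank debt: weight = 17.47/83.46 = 0.2093; after-tax cost = 6.51% × (1 − 15.3%) = 5.5140%.
Revolver drawn: weight = 31.11/83.46 = 0.3728; after-tax cost = 3.96% × (1 − 15.3%) = 3.3541%.
WACC = 0.4179 × 10.5000% + 0.2093 × 5.5140% + 0.3728 × 3.3541% = 6.7927%.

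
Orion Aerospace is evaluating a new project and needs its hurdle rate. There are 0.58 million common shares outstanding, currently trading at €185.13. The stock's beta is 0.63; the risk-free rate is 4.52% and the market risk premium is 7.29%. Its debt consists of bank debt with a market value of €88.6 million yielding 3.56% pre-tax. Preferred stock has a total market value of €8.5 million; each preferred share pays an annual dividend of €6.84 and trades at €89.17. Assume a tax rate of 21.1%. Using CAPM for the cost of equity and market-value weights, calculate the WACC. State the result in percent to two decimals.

Cost of equity via CAPM: Re = 4.52% + 0.63 × 7.29% = 9.1127%.
Cost of preferred: Rp = 6.84 / 89.17 = 7.6707%.
Market value of equity E = 185.13 × 0.58m = 107.3754m.
Total capital V = 107.3754 + 8.5 + 88.6 = 204.4754.
Equity: weight = 107.3754/204.4754 = 0.5251; cost = 9.1127%.
Preferred: weight = 8.5/204.4754 = 0.0416; cost = 7.6707%.
Bank debt: weight = 88.6/204.4754 = 0.4333; after-tax cost = 3.56% × (1 − 21.1%) = 2.8088%.
WACC = 0.5251 × 9.1127% + 0.0416 × 7.6707% + 0.4333 × 2.8088% = 6.3213%.

6.32%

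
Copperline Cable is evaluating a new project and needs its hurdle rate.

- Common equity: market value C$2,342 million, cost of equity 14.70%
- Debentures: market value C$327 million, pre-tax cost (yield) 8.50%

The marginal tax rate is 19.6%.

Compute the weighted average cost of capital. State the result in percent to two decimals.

Total capital V = 2342 + 327 = 2669.
Equity: weight = 2342/2669 = 0.8775; cost = 14.7%.
Debentures: weight = 327/2669 = 0.1225; after-tax cost = 8.5% × (1 − 19.6%) = 6.8340%.
WACC = 0.8775 × 14.7000% + 0.1225 × 6.8340% = 13.7363%.

13.74%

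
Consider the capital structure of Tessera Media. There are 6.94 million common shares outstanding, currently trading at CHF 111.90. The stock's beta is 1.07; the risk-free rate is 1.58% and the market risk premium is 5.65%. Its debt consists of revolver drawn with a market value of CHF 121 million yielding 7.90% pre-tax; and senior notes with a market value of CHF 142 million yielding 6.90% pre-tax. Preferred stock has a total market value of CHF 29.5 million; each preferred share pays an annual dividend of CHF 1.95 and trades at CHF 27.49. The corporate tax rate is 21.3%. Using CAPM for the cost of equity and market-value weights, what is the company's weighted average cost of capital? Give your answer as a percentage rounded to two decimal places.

7.16%

Cost of equity via CAPM: Re = 1.58% + 1.07 × 5.65% = 7.6255%.
Cost of preferred: Rp = 1.95 / 27.49 = 7.0935%.
Market value of equity E = 111.9 × 6.94m = 776.586m.
Total capital V = 776.586 + 29.5 + 121 + 142 = 1069.086.
Equity: weight = 776.586/1069.086 = 0.7264; cost = 7.6255%.
Preferred: weight = 29.5/1069.086 = 0.0276; cost = 7.0935%.
Revolver drawn: weight = 121/1069.086 = 0.1132; after-tax cost = 7.9% × (1 − 21.3%) = 6.2173%.
Senior notes: weight = 142/1069.086 = 0.1328; after-tax cost = 6.9% × (1 − 21.3%) = 5.4303%.
WACC = 0.7264 × 7.6255% + 0.0276 × 7.0935% + 0.1132 × 6.2173% + 0.1328 × 5.4303% = 7.1599%.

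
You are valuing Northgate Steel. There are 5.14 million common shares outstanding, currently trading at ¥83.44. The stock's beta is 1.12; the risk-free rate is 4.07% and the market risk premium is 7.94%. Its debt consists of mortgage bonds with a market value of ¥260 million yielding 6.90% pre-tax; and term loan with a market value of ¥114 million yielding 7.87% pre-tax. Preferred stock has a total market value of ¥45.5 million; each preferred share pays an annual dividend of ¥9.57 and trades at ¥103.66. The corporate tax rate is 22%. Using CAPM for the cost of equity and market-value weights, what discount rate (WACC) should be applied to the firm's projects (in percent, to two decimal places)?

Cost of equity via CAPM: Re = 4.07% + 1.12 × 7.94% = 12.9628%.
Cost of preferred: Rp = 9.57 / 103.66 = 9.2321%.
Market value of equity E = 83.44 × 5.14m = 428.8816m.
Total capital V = 428.8816 + 45.5 + 260 + 114 = 848.3816.
Equity: weight = 428.8816/848.3816 = 0.5055; cost = 12.9628%.
Preferred: weight = 45.5/848.3816 = 0.0536; cost = 9.2321%.
Mortgage bonds: weight = 260/848.3816 = 0.3065; after-tax cost = 6.9% × (1 − 22%) = 5.3820%.
Term loan: weight = 114/848.3816 = 0.1344; after-tax cost = 7.87% × (1 − 22%) = 6.1386%.
WACC = 0.5055 × 12.9628% + 0.0536 × 9.2321% + 0.3065 × 5.3820% + 0.1344 × 6.1386% = 9.5225%.

9.52%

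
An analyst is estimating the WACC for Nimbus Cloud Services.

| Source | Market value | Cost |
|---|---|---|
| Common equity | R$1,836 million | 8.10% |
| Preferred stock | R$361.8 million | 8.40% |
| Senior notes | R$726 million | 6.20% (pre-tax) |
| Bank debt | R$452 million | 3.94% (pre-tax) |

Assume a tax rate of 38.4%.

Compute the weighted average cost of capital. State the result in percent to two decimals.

Total capital V = 1836 + 361.8 + 726 + 452 = 3375.8.
Equity: weight = 1836/3375.8 = 0.5439; cost = 8.1%.
Preferred: weight = 361.8/3375.8 = 0.1072; cost = 8.4%.
Senior notes: weight = 726/3375.8 = 0.2151; after-tax cost = 6.2% × (1 − 38.4%) = 3.8192%.
Bank debt: weight = 452/3375.8 = 0.1339; after-tax cost = 3.94% × (1 − 38.4%) = 2.4270%.
WACC = 0.5439 × 8.1000% + 0.1072 × 8.4000% + 0.2151 × 3.8192% + 0.1339 × 2.4270% = 6.4519%.

6.45%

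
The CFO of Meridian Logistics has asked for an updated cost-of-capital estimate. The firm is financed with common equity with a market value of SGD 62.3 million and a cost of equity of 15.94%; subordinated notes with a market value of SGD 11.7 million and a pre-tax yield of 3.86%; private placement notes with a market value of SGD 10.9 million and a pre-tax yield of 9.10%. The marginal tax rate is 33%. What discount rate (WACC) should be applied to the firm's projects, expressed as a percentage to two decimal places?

Total capital V = 62.3 + 11.7 + 10.9 = 84.9.
Equity: weight = 62.3/84.9 = 0.7338; cost = 15.94%.
Subordinated notes: weight = 11.7/84.9 = 0.1378; after-tax cost = 3.86% × (1 − 33%) = 2.5862%.
Private placement notes: weight = 10.9/84.9 = 0.1284; after-tax cost = 9.1% × (1 − 33%) = 6.0970%.
WACC = 0.7338 × 15.9400% + 0.1378 × 2.5862% + 0.1284 × 6.0970% = 12.8360%.

12.84%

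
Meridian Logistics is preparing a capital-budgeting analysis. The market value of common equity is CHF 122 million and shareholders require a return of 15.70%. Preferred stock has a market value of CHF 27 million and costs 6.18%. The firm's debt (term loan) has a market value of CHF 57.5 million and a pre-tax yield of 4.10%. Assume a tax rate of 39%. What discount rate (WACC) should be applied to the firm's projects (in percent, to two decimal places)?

10.78%

Total capital V = 122 + 27 + 57.5 = 206.5.
Equity: weight = 122/206.5 = 0.5908; cost = 15.7%.
Preferred: weight = 27/206.5 = 0.1308; cost = 6.18%.
Term loan: weight = 57.5/206.5 = 0.2785; after-tax cost = 4.1% × (1 − 39%) = 2.5010%.
WACC = 0.5908 × 15.7000% + 0.1308 × 6.1800% + 0.2785 × 2.5010% = 10.7800%.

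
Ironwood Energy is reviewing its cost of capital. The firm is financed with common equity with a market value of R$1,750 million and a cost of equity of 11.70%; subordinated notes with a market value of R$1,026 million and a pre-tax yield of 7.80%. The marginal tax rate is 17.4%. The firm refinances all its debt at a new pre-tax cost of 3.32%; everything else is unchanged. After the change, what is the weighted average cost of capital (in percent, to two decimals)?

8.39%

After the change:
Total capital V = 1750 + 1026 = 2776.
Equity: weight = 1750/2776 = 0.6304; cost = 11.7%.
Subordinated notes: weight = 1026/2776 = 0.3696; after-tax cost = 3.32% × (1 − 17.4%) = 2.7423%.
WACC = 0.6304 × 11.7000% + 0.3696 × 2.7423% = 8.3893%.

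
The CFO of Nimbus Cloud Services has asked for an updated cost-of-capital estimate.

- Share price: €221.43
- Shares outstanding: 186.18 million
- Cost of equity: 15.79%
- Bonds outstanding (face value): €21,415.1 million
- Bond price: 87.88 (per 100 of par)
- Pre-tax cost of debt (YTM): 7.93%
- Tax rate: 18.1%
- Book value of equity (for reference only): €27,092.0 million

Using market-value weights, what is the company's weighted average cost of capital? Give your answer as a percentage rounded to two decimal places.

12.88%

Market value of equity E = 221.43 × 186.18m = 41225.8374m. Market value of debt D = 21415.1m × 87.88/100 = 18819.58988m.
Total capital V = 41225.8374 + 18819.58988 = 60045.42728.
Equity: weight = 41225.8374/60045.42728 = 0.6866; cost = 15.79%.
Bonds outstanding: weight = 18819.58988/60045.42728 = 0.3134; after-tax cost = 7.93% × (1 − 18.1%) = 6.4947%.
WACC = 0.6866 × 15.7900% + 0.3134 × 6.4947% = 12.8766%.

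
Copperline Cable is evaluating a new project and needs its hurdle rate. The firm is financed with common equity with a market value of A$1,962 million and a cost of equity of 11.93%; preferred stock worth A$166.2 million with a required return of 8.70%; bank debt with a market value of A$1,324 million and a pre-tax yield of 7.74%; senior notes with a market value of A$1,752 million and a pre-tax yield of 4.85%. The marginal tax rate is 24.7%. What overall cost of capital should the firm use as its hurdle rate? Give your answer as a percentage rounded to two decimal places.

Total capital V = 1962 + 166.2 + 1324 + 1752 = 5204.2.
Equity: weight = 1962/5204.2 = 0.3770; cost = 11.93%.
Preferred: weight = 166.2/5204.2 = 0.0319; cost = 8.7%.
Bank debt: weight = 1324/5204.2 = 0.2544; after-tax cost = 7.74% × (1 − 24.7%) = 5.8282%.
Senior notes: weight = 1752/5204.2 = 0.3367; after-tax cost = 4.85% × (1 − 24.7%) = 3.6520%.
WACC = 0.3770 × 11.9300% + 0.0319 × 8.7000% + 0.2544 × 5.8282% + 0.3367 × 3.6520% = 7.4877%.

7.49%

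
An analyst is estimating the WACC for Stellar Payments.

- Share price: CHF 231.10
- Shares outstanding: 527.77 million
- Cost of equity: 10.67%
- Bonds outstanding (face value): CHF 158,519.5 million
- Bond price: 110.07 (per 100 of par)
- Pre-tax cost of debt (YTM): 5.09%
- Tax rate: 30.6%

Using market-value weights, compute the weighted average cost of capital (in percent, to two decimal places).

6.47%

Market value of equity E = 231.1 × 527.77m = 121967.647m. Market value of debt D = 158519.5m × 110.07/100 = 174482.41365m.
Total capital V = 121967.647 + 174482.41365 = 296450.06065.
Equity: weight = 121967.647/296450.06065 = 0.4114; cost = 10.67%.
Bonds outstanding: weight = 174482.41365/296450.06065 = 0.5886; after-tax cost = 5.09% × (1 − 30.6%) = 3.5325%.
WACC = 0.4114 × 10.6700% + 0.5886 × 3.5325% = 6.4690%.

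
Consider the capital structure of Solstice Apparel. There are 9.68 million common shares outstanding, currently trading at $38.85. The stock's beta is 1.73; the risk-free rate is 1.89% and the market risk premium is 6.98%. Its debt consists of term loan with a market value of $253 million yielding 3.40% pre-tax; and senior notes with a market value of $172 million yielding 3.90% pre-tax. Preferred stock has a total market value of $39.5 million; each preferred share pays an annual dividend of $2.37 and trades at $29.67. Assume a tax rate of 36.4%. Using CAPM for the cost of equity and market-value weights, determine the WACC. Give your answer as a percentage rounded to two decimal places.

Cost of equity via CAPM: Re = 1.89% + 1.73 × 6.98% = 13.9654%.
Cost of preferred: Rp = 2.37 / 29.67 = 7.9879%.
Market value of equity E = 38.85 × 9.68m = 376.068m.
Total capital V = 376.068 + 39.5 + 253 + 172 = 840.568.
Equity: weight = 376.068/840.568 = 0.4474; cost = 13.9654%.
Preferred: weight = 39.5/840.568 = 0.0470; cost = 7.9879%.
Term loan: weight = 253/840.568 = 0.3010; after-tax cost = 3.4% × (1 − 36.4%) = 2.1624%.
Senior notes: weight = 172/840.568 = 0.2046; after-tax cost = 3.9% × (1 − 36.4%) = 2.4804%.
WACC = 0.4474 × 13.9654% + 0.0470 × 7.9879% + 0.3010 × 2.1624% + 0.2046 × 2.4804% = 7.7819%.

7.78%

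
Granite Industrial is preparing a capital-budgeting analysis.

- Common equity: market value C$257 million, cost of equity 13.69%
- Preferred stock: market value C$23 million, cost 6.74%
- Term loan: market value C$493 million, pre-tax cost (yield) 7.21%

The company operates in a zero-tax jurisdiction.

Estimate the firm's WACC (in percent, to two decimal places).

Total capital V = 257 + 23 + 493 = 773.
Equity: weight = 257/773 = 0.3325; cost = 13.69%.
Preferred: weight = 23/773 = 0.0298; cost = 6.74%.
Term loan: weight = 493/773 = 0.6378; after-tax cost = 7.21% × (1 − 0%) = 7.2100%.
WACC = 0.3325 × 13.6900% + 0.0298 × 6.7400% + 0.6378 × 7.2100% = 9.3504%.

9.35%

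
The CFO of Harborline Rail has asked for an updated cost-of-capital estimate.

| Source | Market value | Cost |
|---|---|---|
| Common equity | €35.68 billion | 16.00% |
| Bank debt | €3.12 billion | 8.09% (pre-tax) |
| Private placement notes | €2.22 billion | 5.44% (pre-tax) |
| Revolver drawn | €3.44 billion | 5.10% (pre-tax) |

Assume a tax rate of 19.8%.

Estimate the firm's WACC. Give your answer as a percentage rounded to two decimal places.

13.83%

Total capital V = 35.68 + 3.12 + 2.22 + 3.44 = 44.46.
Equity: weight = 35.68/44.46 = 0.8025; cost = 16%.
Bank debt: weight = 3.12/44.46 = 0.0702; after-tax cost = 8.09% × (1 − 19.8%) = 6.4882%.
Private placement notes: weight = 2.22/44.46 = 0.0499; after-tax cost = 5.44% × (1 − 19.8%) = 4.3629%.
Revolver drawn: weight = 3.44/44.46 = 0.0774; after-tax cost = 5.1% × (1 − 19.8%) = 4.0902%.
WACC = 0.8025 × 16.0000% + 0.0702 × 6.4882% + 0.0499 × 4.3629% + 0.0774 × 4.0902% = 13.8299%.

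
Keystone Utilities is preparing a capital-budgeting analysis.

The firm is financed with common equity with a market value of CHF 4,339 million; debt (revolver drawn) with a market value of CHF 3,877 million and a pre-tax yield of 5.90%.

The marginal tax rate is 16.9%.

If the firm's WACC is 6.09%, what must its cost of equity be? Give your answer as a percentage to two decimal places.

Total capital V = 4339 + 3877 = 8216.
Equity weight = 4339/8216 = 0.5281.
Revolver drawn weight = 3877/8216 = 0.4719.
Debt contribution = 0.4719 × 5.9% × (1 − 16.9%) = 2.3136%.
Required equity contribution = 6.09% − 2.3136% = 3.7764%.
Re = 3.7764% / 0.5281 = 7.1507%.

7.15%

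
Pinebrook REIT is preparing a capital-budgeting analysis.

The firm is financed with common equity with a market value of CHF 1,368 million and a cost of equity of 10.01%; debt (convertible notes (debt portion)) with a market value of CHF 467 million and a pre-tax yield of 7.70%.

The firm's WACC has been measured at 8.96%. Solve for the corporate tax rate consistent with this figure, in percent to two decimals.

23.58%

Total capital V = 1368 + 467 = 1835.
Equity weight = 1368/1835 = 0.7455.
Convertible notes (debt portion) weight = 467/1835 = 0.2545.
Equity contribution = 0.7455 × 10.01% = 7.4625%.
Debt contribution must be 8.96% − 7.4625% = 1.4975%.
0.2545 × 7.7% × (1 − T) = 1.4975%  ⇒  (1 − T) = 0.7642.
T = 23.5819%.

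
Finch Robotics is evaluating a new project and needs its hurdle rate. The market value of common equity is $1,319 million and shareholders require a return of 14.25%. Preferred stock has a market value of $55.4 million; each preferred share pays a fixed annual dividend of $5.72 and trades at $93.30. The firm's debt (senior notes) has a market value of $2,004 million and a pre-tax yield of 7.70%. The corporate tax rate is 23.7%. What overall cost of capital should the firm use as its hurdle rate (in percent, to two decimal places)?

Cost of preferred: Rp = 5.72 / 93.3 = 6.1308%.
Total capital V = 1319 + 55.4 + 2004 = 3378.4.
Equity: weight = 1319/3378.4 = 0.3904; cost = 14.25%.
Preferred: weight = 55.4/3378.4 = 0.0164; cost = 6.1308%.
Senior notes: weight = 2004/3378.4 = 0.5932; after-tax cost = 7.7% × (1 − 23.7%) = 5.8751%.
WACC = 0.3904 × 14.2500% + 0.0164 × 6.1308% + 0.5932 × 5.8751% = 9.1490%.

9.15%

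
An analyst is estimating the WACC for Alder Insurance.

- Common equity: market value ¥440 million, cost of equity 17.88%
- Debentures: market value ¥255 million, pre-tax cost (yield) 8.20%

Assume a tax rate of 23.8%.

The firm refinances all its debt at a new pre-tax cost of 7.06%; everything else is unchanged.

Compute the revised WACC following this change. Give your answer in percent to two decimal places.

After the change:
Total capital V = 440 + 255 = 695.
Equity: weight = 440/695 = 0.6331; cost = 17.88%.
Debentures: weight = 255/695 = 0.3669; after-tax cost = 7.06% × (1 − 23.8%) = 5.3797%.
WACC = 0.6331 × 17.8800% + 0.3669 × 5.3797% = 13.2936%.

13.29%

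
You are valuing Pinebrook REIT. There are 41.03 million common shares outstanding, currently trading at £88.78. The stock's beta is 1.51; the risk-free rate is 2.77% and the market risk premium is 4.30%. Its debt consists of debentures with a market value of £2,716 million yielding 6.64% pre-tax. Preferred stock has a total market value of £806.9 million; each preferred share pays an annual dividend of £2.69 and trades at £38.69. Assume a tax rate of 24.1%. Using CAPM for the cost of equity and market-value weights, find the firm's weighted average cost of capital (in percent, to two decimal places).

7.40%

Cost of equity via CAPM: Re = 2.77% + 1.51 × 4.3% = 9.2630%.
Cost of preferred: Rp = 2.69 / 38.69 = 6.9527%.
Market value of equity E = 88.78 × 41.03m = 3642.6434m.
Total capital V = 3642.6434 + 806.9 + 2716 = 7165.5434.
Equity: weight = 3642.6434/7165.5434 = 0.5084; cost = 9.263%.
Preferred: weight = 806.9/7165.5434 = 0.1126; cost = 6.9527%.
Debentures: weight = 2716/7165.5434 = 0.3790; after-tax cost = 6.64% × (1 − 24.1%) = 5.0398%.
WACC = 0.5084 × 9.2630% + 0.1126 × 6.9527% + 0.3790 × 5.0398% = 7.4021%.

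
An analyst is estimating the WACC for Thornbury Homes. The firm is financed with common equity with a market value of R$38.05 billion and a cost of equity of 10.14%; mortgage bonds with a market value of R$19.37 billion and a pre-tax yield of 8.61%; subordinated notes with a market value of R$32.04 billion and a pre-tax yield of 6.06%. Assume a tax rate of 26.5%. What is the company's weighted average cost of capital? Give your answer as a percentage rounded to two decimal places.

Total capital V = 38.05 + 19.37 + 32.04 = 89.46.
Equity: weight = 38.05/89.46 = 0.4253; cost = 10.14%.
Mortgage bonds: weight = 19.37/89.46 = 0.2165; after-tax cost = 8.61% × (1 − 26.5%) = 6.3283%.
Subordinated notes: weight = 32.04/89.46 = 0.3581; after-tax cost = 6.06% × (1 − 26.5%) = 4.4541%.
WACC = 0.4253 × 10.1400% + 0.2165 × 6.3283% + 0.3581 × 4.4541% = 7.2783%.

7.28%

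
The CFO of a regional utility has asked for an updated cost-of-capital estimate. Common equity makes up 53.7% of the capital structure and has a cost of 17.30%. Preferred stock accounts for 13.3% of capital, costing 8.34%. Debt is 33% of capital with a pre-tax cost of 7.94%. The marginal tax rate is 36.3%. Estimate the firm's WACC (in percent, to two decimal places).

After-tax cost of debt = 7.94% × (1 − 36.3%) = 5.0578%.
WACC = 0.537 × 17.3000% + 0.133 × 8.3400% + 0.330 × 5.0578% = 12.0684%.

12.07%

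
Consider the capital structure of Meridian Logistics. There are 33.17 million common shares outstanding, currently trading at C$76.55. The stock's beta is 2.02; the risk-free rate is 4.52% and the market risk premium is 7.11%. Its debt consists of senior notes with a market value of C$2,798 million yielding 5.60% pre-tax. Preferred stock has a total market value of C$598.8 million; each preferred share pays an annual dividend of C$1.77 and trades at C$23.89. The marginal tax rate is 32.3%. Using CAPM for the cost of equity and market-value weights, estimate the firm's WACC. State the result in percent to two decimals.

10.61%

Cost of equity via CAPM: Re = 4.52% + 2.02 × 7.11% = 18.8822%.
Cost of preferred: Rp = 1.77 / 23.89 = 7.4090%.
Market value of equity E = 76.55 × 33.17m = 2539.1635m.
Total capital V = 2539.1635 + 598.8 + 2798 = 5935.9635.
Equity: weight = 2539.1635/5935.9635 = 0.4278; cost = 18.8822%.
Preferred: weight = 598.8/5935.9635 = 0.1009; cost = 7.409%.
Senior notes: weight = 2798/5935.9635 = 0.4714; after-tax cost = 5.6% × (1 − 32.3%) = 3.7912%.
WACC = 0.4278 × 18.8822% + 0.1009 × 7.4090% + 0.4714 × 3.7912% = 10.6115%.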